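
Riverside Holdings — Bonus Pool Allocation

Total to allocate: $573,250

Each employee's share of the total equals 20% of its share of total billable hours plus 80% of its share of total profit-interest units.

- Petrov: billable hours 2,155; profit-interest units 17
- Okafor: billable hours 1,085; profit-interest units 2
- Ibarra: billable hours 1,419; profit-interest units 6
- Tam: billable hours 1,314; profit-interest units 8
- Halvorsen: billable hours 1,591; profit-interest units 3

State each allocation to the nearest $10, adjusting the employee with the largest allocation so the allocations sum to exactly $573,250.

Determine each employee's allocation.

Billable hours total 7,564; profit-interest units total 36.
Blended shares (20% billable hours + 80% profit-interest units): Petrov 0.4348; Okafor 0.0731; Ibarra 0.1709; Tam 0.2125; Halvorsen 0.1087.
Unrounded shares: Petrov 249,225.14; Okafor 41,923.47; Ibarra 97,941.58; Tam 121,827.84; Halvorsen 62,331.97.
Rounded to nearest $10: Petrov $249,230; Okafor $41,920; Ibarra $97,940; Tam $121,830; Halvorsen $62,330. Sum = $573,250.
No rounding difference to absorb.

Petrov: $249,230 | Okafor: $41,920 | Ibarra: $97,940 | Tam: $121,830 | Halvorsen: $62,330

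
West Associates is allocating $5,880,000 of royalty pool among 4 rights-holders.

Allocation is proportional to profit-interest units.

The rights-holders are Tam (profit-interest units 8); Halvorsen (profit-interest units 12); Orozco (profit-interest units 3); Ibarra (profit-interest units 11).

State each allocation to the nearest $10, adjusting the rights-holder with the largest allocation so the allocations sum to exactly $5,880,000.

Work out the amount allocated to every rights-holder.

Tam: $1,383,530 · Halvorsen: $2,075,300 · Orozco: $518,820 · Ibarra: $1,902,350

Combined profit-interest units = 34.
Raw shares: Tam 8/34 × $5,880,000 = 1,383,529.41; Halvorsen 12/34 × $5,880,000 = 2,075,294.12; Orozco 3/34 × $5,880,000 = 518,823.53; Ibarra 11/34 × $5,880,000 = 1,902,352.94.
At nearest $10: Tam $1,383,530; Halvorsen $2,075,290; Orozco $518,820; Ibarra $1,902,350. Sum = $5,879,990.
Difference $5,880,000 − $5,879,990 = +$10 applied to largest allocation (Halvorsen): Halvorsen becomes $2,075,300.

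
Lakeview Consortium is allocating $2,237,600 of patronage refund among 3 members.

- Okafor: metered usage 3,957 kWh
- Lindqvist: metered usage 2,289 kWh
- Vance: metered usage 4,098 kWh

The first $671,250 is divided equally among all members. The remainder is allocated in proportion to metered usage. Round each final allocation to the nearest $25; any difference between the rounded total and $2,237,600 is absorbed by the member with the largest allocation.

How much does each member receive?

$671,250 shared equally gives $223,750 per member.
Remainder $1,566,350 by metered usage (total 10,344): Okafor 599,192.47 → $599,200; Lindqvist 346,613.99 → $346,625; Vance 620,543.53 → $620,550.
Rounding difference −$25 on remainder applied to Vance.
Totals: Okafor $223,750 + $599,200 = $822,950; Lindqvist $223,750 + $346,625 = $570,375; Vance $223,750 + $620,525 = $844,275.

Okafor: $822,950 | Lindqvist: $570,375 | Vance: $844,275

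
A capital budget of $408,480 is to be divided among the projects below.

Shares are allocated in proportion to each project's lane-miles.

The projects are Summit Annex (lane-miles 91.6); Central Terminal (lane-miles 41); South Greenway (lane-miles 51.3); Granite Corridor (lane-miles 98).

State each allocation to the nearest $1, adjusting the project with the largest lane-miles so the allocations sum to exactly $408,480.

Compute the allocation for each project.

Sum of lane-miles: 91.6 + 41 + 51.3 + 98 = 281.9.
Pro-rata amounts: Summit Annex 132,730.64; Central Terminal 59,410.00; South Greenway 74,334.96; Granite Corridor 142,004.40.
After rounding ($1): Summit Annex $132,731; Central Terminal $59,410; South Greenway $74,335; Granite Corridor $142,004. Sum = $408,480.
Rounded total matches; no reconciliation needed.

Summit Annex: $132,731; Central Terminal: $59,410; South Greenway: $74,335; Granite Corridor: $142,004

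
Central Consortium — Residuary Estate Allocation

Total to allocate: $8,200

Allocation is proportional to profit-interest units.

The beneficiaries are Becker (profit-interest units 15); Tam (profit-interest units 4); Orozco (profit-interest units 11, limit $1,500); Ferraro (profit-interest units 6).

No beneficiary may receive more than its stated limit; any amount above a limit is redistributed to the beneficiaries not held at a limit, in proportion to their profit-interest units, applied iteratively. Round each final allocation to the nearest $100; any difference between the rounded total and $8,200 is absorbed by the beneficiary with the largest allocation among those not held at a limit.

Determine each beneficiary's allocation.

Becker: $4,000; Tam: $1,100; Orozco: $1,500; Ferraro: $1,600

Profit-interest units total: 36.
Proportional shares (ignoring caps): Becker 3,416.67; Tam 911.11; Orozco 2,505.56; Ferraro 1,366.67.
Held at cap: Orozco ($1,500); balance $6,700 reallocated over remaining profit-interest units 25.
Shares after redistribution: Becker 4,020.00 → $4,000; Tam 1,072.00 → $1,100; Ferraro 1,608.00 → $1,600.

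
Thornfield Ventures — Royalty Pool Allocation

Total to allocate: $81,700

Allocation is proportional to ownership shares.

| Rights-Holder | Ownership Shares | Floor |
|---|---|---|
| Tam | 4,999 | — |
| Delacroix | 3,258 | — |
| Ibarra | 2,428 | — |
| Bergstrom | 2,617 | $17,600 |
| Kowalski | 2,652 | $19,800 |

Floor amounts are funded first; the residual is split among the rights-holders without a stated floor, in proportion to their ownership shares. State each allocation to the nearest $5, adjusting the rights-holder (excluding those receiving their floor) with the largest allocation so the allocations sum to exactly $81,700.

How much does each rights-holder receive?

Tam: $20,725 · Delacroix: $13,510 · Ibarra: $10,065 · Bergstrom: $17,600 · Kowalski: $19,800

Fund the minimums — Bergstrom $17,600; Kowalski $19,800. Balance $44,300.
Balance split over remaining ownership shares 10,685: Tam 20,725.85 → $20,725; Delacroix 13,507.66 → $13,510; Ibarra 10,066.49 → $10,065.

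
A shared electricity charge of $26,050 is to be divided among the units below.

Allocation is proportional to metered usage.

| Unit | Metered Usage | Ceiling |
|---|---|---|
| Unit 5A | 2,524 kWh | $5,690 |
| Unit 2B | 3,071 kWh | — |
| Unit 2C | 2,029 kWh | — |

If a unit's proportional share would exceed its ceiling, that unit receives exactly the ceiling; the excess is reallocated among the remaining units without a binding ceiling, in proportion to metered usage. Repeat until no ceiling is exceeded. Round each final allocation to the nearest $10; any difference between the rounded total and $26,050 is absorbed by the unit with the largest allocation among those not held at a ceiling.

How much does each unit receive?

Unit 5A: $5,690; Unit 2B: $12,260; Unit 2C: $8,100

Sum of metered usage: 7,624.
Proportional shares (ignoring caps): Unit 5A 8,624.11; Unit 2B 10,493.12; Unit 2C 6,932.77.
Capped: Unit 5A ($5,690); residual $20,360 reallocated over remaining metered usage 5,100.
Shares after redistribution: Unit 2B 12,259.91 → $12,260; Unit 2C 8,100.09 → $8,100.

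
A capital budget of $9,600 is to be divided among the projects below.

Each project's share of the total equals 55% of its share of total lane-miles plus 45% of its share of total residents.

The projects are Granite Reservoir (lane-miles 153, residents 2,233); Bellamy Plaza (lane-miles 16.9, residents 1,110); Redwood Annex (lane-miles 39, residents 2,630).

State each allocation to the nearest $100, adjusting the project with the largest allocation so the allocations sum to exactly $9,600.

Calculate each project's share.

Granite Reservoir: $5,500 · Bellamy Plaza: $1,200 · Redwood Annex: $2,900

Lane-miles total 208.9; residents total 5,973.
Composite weights (55% lane-miles + 45% residents): Granite Reservoir 0.5711; Bellamy Plaza 0.1281; Redwood Annex 0.3008.
Unrounded shares: Granite Reservoir 5,482.14; Bellamy Plaza 1,229.96; Redwood Annex 2,887.89.
After rounding ($100): Granite Reservoir $5,500; Bellamy Plaza $1,200; Redwood Annex $2,900. Sum = $9,600.
Sum already equals the total — no adjustment.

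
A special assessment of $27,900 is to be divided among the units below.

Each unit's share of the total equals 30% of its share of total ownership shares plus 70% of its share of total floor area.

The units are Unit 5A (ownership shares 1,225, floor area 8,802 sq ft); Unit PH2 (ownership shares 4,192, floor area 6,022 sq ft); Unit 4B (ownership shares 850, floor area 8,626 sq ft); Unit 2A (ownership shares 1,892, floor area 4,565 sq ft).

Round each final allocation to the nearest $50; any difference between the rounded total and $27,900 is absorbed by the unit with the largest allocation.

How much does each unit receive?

Unit 5A: $7,400 | Unit PH2: $8,500 | Unit 4B: $6,900 | Unit 2A: $5,100

Ownership shares total 8,159; floor area total 28,015.
Combined weights (30% ownership shares + 70% floor area): Unit 5A 0.2650; Unit PH2 0.3046; Unit 4B 0.2468; Unit 2A 0.1836.
Raw shares: Unit 5A 7,392.79; Unit PH2 8,498.51; Unit 4B 6,885.40; Unit 2A 5,123.31.
Rounded to nearest $50: Unit 5A $7,400; Unit PH2 $8,500; Unit 4B $6,900; Unit 2A $5,100. Sum = $27,900.
No rounding difference to absorb.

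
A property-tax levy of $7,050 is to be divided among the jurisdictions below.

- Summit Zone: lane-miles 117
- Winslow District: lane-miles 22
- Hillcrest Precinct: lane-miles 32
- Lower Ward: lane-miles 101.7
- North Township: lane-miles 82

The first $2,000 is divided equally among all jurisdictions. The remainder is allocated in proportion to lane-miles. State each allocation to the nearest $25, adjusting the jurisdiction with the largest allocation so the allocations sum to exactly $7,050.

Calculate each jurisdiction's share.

Equal tier: $2,000 ÷ 5 = $400 apiece.
Remainder $5,050 by lane-miles (total 354.7): Summit Zone 1,665.77 → $1,675; Winslow District 313.22 → $325; Hillcrest Precinct 455.60 → $450; Lower Ward 1,447.94 → $1,450; North Township 1,167.47 → $1,175.
Rounding difference −$25 on remainder applied to Summit Zone.
Totals: Summit Zone $400 + $1,650 = $2,050; Winslow District $400 + $325 = $725; Hillcrest Precinct $400 + $450 = $850; Lower Ward $400 + $1,450 = $1,850; North Township $400 + $1,175 = $1,575.

Summit Zone: $2,050 | Winslow District: $725 | Hillcrest Precinct: $850 | Lower Ward: $1,850 | North Township: $1,575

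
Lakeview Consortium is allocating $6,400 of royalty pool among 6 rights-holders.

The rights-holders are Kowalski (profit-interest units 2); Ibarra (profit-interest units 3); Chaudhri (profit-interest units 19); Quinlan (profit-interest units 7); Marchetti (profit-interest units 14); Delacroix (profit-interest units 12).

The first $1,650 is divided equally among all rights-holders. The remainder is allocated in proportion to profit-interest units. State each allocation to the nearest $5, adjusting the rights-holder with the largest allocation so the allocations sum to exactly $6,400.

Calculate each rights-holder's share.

Equal tier: $1,650 ÷ 6 = $275 apiece.
Remainder $4,750 by profit-interest units (total 57): Kowalski 166.67 → $165; Ibarra 250.00 → $250; Chaudhri 1,583.33 → $1,585; Quinlan 583.33 → $585; Marchetti 1,166.67 → $1,165; Delacroix 1,000.00 → $1,000.
Totals: Kowalski $275 + $165 = $440; Ibarra $275 + $250 = $525; Chaudhri $275 + $1,585 = $1,860; Quinlan $275 + $585 = $860; Marchetti $275 + $1,165 = $1,440; Delacroix $275 + $1,000 = $1,275.

Kowalski: $440 | Ibarra: $525 | Chaudhri: $1,860 | Quinlan: $860 | Marchetti: $1,440 | Delacroix: $1,275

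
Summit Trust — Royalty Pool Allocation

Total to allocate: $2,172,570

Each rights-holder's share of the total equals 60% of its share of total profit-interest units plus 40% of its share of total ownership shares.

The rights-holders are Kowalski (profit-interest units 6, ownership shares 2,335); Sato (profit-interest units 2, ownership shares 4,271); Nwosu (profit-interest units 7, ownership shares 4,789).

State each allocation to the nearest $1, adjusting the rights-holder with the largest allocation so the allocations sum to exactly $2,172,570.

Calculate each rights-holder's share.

Profit-interest units total 15; ownership shares total 11,395.
Combined weights (60% profit-interest units + 40% ownership shares): Kowalski 0.3220; Sato 0.2299; Nwosu 0.4481.
Raw shares: Kowalski 699,493.18; Sato 499,529.04; Nwosu 973,547.78.
At nearest $1: Kowalski $699,493; Sato $499,529; Nwosu $973,548. Sum = $2,172,570.
No rounding difference to absorb.

Kowalski: $699,493 | Sato: $499,529 | Nwosu: $973,548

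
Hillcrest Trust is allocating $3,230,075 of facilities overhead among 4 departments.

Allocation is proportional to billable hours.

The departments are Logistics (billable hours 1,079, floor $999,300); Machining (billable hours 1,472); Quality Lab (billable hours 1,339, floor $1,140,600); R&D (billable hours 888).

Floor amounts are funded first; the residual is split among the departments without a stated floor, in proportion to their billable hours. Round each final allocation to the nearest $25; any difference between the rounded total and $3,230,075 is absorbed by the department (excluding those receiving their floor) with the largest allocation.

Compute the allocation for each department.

Guaranteed amounts: Logistics $999,300; Quality Lab $1,140,600. Residual $1,090,175.
Residual split over remaining billable hours 2,360: Machining 679,973.56 → $679,975; R&D 410,201.44 → $410,200.

Logistics: $999,300; Machining: $679,975; Quality Lab: $1,140,600; R&D: $410,200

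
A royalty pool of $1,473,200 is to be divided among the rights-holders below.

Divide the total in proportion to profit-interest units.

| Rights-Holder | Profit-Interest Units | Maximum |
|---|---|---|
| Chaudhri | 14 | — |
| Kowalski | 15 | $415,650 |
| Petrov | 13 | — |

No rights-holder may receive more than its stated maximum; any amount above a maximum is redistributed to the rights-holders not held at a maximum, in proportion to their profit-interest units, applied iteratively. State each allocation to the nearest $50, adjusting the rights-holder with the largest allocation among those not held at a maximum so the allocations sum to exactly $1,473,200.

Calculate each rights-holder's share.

Chaudhri: $548,350 | Kowalski: $415,650 | Petrov: $509,200

Total profit-interest units = 42.
Pro-rata shares before constraints: Chaudhri 491,066.67; Kowalski 526,142.86; Petrov 455,990.48.
Held at cap: Kowalski ($415,650); balance $1,057,550 reallocated over remaining profit-interest units 27.
Shares after redistribution: Chaudhri 548,359.26 → $548,350; Petrov 509,190.74 → $509,200.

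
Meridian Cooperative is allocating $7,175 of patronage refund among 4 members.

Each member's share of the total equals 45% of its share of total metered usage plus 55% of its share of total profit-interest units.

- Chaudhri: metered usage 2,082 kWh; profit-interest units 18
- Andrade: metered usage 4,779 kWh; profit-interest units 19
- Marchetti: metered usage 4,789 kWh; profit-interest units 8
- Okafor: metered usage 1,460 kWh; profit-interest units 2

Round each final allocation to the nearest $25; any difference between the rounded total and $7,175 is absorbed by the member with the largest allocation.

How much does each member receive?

Chaudhri: $2,025 · Andrade: $2,775 · Marchetti: $1,850 · Okafor: $525

Metered usage total 13,110; profit-interest units total 47.
Blended shares (45% metered usage + 55% profit-interest units): Chaudhri 0.2821; Andrade 0.3864; Marchetti 0.2580; Okafor 0.0735.
Pro-rata amounts: Chaudhri 2,024.09; Andrade 2,772.27; Marchetti 1,851.14; Okafor 527.50.
After rounding ($25): Chaudhri $2,025; Andrade $2,775; Marchetti $1,850; Okafor $525. Sum = $7,175.
Sum already equals the total — no adjustment.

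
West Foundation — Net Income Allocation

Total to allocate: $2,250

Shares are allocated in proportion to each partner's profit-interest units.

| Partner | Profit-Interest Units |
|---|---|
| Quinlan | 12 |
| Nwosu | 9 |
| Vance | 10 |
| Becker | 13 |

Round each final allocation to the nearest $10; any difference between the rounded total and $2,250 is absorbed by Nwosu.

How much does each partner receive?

Quinlan: $610 · Nwosu: $470 · Vance: $510 · Becker: $660

Profit-interest units total: 44.
Raw shares: Quinlan 12/44 × $2,250 = 613.64; Nwosu 9/44 × $2,250 = 460.23; Vance 10/44 × $2,250 = 511.36; Becker 13/44 × $2,250 = 664.77.
After rounding ($10): Quinlan $610; Nwosu $460; Vance $510; Becker $660. Sum = $2,240.
Difference $2,250 − $2,240 = +$10 applied to Nwosu: Nwosu becomes $470.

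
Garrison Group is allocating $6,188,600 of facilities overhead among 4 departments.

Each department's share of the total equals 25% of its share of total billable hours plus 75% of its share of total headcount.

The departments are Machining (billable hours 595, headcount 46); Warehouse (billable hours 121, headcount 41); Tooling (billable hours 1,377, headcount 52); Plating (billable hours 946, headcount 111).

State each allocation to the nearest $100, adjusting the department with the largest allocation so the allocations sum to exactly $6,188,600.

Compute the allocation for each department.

Billable hours total 3,039; headcount total 250.
Composite weights (25% billable hours + 75% headcount): Machining 0.1869; Warehouse 0.1330; Tooling 0.2693; Plating 0.4108.
Unrounded shares: Machining 1,156,940.34; Warehouse 822,798.70; Tooling 1,666,450.08; Plating 2,542,410.87.
After rounding ($100): Machining $1,156,900; Warehouse $822,800; Tooling $1,666,500; Plating $2,542,400. Sum = $6,188,600.
No rounding difference to absorb.

Machining: $1,156,900; Warehouse: $822,800; Tooling: $1,666,500; Plating: $2,542,400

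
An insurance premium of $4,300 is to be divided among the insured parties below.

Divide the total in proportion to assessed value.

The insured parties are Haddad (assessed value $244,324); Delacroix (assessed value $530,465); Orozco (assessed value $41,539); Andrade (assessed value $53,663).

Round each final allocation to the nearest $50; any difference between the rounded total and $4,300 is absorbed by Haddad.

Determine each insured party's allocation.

Sum of assessed value: 869,991.
Pro-rata amounts: Haddad 244,324/869,991 × $4,300 = 1,207.59; Delacroix 530,465/869,991 × $4,300 = 2,621.87; Orozco 41,539/869,991 × $4,300 = 205.31; Andrade 53,663/869,991 × $4,300 = 265.23.
Rounded to nearest $50: Haddad $1,200; Delacroix $2,600; Orozco $200; Andrade $250. Sum = $4,250.
Difference $4,300 − $4,250 = +$50 applied to Haddad: Haddad becomes $1,250.

Haddad: $1,250 · Delacroix: $2,600 · Orozco: $200 · Andrade: $250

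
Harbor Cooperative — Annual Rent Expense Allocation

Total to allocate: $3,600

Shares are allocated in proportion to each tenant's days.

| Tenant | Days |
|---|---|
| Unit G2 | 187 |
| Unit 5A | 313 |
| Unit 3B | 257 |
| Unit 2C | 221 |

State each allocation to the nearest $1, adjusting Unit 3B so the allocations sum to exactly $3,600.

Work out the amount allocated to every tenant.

Unit G2: $688 · Unit 5A: $1,152 · Unit 3B: $947 · Unit 2C: $813

Combined days = 978.
Unrounded shares: Unit G2 187/978 × $3,600 = 688.34; Unit 5A 313/978 × $3,600 = 1,152.15; Unit 3B 257/978 × $3,600 = 946.01; Unit 2C 221/978 × $3,600 = 813.497.
After rounding ($1): Unit G2 $688; Unit 5A $1,152; Unit 3B $946; Unit 2C $813. Sum = $3,599.
Difference $3,600 − $3,599 = +$1 applied to Unit 3B: Unit 3B becomes $947.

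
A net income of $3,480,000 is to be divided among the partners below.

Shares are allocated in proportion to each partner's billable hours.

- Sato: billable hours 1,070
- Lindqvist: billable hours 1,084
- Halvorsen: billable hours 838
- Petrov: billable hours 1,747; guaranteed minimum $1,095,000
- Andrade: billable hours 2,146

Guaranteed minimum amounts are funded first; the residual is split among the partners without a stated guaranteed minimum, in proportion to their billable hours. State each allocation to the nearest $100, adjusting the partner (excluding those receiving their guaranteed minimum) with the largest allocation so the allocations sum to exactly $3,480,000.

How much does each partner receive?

Sato: $496,700 | Lindqvist: $503,200 | Halvorsen: $389,000 | Petrov: $1,095,000 | Andrade: $996,100

Guaranteed amounts: Petrov $1,095,000. Balance $2,385,000.
Balance split over remaining billable hours 5,138: Sato 496,681.59 → $496,700; Lindqvist 503,180.23 → $503,200; Halvorsen 388,989.88 → $389,000; Andrade 996,148.31 → $996,100.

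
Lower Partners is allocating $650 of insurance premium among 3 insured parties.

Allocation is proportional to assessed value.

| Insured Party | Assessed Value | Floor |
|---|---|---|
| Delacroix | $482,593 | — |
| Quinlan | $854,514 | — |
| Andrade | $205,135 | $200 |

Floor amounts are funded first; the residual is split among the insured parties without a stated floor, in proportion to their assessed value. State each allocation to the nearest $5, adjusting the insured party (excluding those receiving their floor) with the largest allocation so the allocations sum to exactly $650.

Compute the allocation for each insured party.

Guaranteed amounts: Andrade $200. Remaining pool $450.
Remaining pool split over remaining assessed value 1,337,107: Delacroix 162.42 → $160; Quinlan 287.58 → $290.

Delacroix: $160; Quinlan: $290; Andrade: $200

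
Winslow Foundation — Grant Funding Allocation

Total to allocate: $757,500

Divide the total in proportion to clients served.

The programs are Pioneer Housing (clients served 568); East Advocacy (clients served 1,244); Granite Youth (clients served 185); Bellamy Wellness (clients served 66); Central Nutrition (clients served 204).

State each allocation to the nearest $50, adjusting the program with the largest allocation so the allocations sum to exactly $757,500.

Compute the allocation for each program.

Clients served total: 2,267.
Pro-rata amounts: Pioneer Housing 568/2,267 × $757,500 = 189,792.68; East Advocacy 1,244/2,267 × $757,500 = 415,672.70; Granite Youth 185/2,267 × $757,500 = 61,816.28; Bellamy Wellness 66/2,267 × $757,500 = 22,053.37; Central Nutrition 204/2,267 × $757,500 = 68,164.98.
Rounded to nearest $50: Pioneer Housing $189,800; East Advocacy $415,650; Granite Youth $61,800; Bellamy Wellness $22,050; Central Nutrition $68,150. Sum = $757,450.
Difference $757,500 − $757,450 = +$50 applied to largest allocation (East Advocacy): East Advocacy becomes $415,700.

Pioneer Housing: $189,800; East Advocacy: $415,700; Granite Youth: $61,800; Bellamy Wellness: $22,050; Central Nutrition: $68,150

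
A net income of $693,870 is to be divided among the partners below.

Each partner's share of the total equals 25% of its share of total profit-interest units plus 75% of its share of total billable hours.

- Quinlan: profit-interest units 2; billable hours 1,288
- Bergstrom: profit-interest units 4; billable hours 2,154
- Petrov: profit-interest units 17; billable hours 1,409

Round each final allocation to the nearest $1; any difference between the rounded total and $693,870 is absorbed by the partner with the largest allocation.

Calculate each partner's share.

Totals — profit-interest units 23, billable hours 4,851.
Combined weights (25% profit-interest units + 75% billable hours): Quinlan 0.2209; Bergstrom 0.3765; Petrov 0.4026.
Raw shares: Quinlan 153,257.38; Bergstrom 261,243.71; Petrov 279,368.92.
Rounded to nearest $1: Quinlan $153,257; Bergstrom $261,244; Petrov $279,369. Sum = $693,870.
No rounding difference to absorb.

Quinlan: $153,257 · Bergstrom: $261,244 · Petrov: $279,369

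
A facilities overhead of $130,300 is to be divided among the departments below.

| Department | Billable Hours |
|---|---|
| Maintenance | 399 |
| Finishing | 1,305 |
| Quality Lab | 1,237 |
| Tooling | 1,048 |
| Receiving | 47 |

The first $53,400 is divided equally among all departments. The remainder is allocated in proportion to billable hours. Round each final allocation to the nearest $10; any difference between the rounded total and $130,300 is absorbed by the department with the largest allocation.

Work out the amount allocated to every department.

Maintenance: $18,280 · Finishing: $35,540 · Quality Lab: $34,250 · Tooling: $30,650 · Receiving: $11,580

Equal tier: $53,400 ÷ 5 = $10,680 apiece.
Remainder $76,900 by billable hours (total 4,036): Maintenance 7,602.35 → $7,600; Finishing 24,864.84 → $24,860; Quality Lab 23,569.20 → $23,570; Tooling 19,968.09 → $19,970; Receiving 895.52 → $900.
Totals: Maintenance $10,680 + $7,600 = $18,280; Finishing $10,680 + $24,860 = $35,540; Quality Lab $10,680 + $23,570 = $34,250; Tooling $10,680 + $19,970 = $30,650; Receiving $10,680 + $900 = $11,580.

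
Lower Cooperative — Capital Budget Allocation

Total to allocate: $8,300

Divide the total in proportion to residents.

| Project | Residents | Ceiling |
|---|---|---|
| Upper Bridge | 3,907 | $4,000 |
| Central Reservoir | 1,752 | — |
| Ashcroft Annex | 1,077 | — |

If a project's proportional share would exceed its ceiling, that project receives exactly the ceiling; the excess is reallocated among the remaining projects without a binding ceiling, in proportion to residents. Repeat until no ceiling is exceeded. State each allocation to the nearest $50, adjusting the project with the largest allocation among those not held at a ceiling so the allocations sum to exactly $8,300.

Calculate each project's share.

Upper Bridge: $4,000 · Central Reservoir: $2,650 · Ashcroft Annex: $1,650

Total residents = 6,736.
Proportional shares (ignoring caps): Upper Bridge 4,814.15; Central Reservoir 2,158.79; Ashcroft Annex 1,327.06.
Held at cap: Upper Bridge ($4,000); remaining pool $4,300 reallocated over remaining residents 2,829.
Remaining shares: Central Reservoir 2,662.99 → $2,650; Ashcroft Annex 1,637.01 → $1,650.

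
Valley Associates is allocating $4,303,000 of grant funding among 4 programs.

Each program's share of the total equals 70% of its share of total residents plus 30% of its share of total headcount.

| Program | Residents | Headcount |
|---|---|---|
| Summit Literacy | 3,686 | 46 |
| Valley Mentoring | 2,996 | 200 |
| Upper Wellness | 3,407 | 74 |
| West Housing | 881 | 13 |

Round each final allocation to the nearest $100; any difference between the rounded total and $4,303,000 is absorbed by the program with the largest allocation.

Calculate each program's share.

Summit Literacy: $1,190,400; Valley Mentoring: $1,598,000; Upper Wellness: $1,222,300; West Housing: $292,300

Residents total 10,970; headcount total 333.
Composite weights (70% residents + 30% headcount): Summit Literacy 0.2766; Valley Mentoring 0.3714; Upper Wellness 0.2841; West Housing 0.0679.
Unrounded shares: Summit Literacy 1,190,410.09; Valley Mentoring 1,597,945.36; Upper Wellness 1,222,347.50; West Housing 292,297.05.
Rounded to nearest $100: Summit Literacy $1,190,400; Valley Mentoring $1,597,900; Upper Wellness $1,222,300; West Housing $292,300. Sum = $4,302,900.
Difference $4,303,000 − $4,302,900 = +$100 applied to largest allocation (Valley Mentoring): Valley Mentoring becomes $1,598,000.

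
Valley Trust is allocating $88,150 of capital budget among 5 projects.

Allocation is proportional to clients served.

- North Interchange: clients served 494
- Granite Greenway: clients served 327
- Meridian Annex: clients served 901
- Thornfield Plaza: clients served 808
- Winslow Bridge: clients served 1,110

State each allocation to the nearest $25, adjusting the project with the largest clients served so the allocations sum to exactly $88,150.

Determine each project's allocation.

North Interchange: $11,975 | Granite Greenway: $7,925 | Meridian Annex: $21,825 | Thornfield Plaza: $19,575 | Winslow Bridge: $26,850

Combined clients served = 3,640.
Proportional shares: North Interchange 494/3,640 × $88,150 = 11,963.21; Granite Greenway 327/3,640 × $88,150 = 7,918.97; Meridian Annex 901/3,640 × $88,150 = 21,819.55; Thornfield Plaza 808/3,640 × $88,150 = 19,567.36; Winslow Bridge 1,110/3,640 × $88,150 = 26,880.91.
Rounded to nearest $25: North Interchange $11,975; Granite Greenway $7,925; Meridian Annex $21,825; Thornfield Plaza $19,575; Winslow Bridge $26,875. Sum = $88,175.
Difference $88,150 − $88,175 = −$25 applied to largest clients served (Winslow Bridge): Winslow Bridge becomes $26,850.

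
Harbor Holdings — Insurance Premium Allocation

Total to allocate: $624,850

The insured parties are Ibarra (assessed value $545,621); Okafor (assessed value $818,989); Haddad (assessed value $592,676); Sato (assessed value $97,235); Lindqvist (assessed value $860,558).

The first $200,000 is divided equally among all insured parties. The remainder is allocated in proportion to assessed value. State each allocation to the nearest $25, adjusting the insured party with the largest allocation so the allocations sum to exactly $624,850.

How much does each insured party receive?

First tranche $200,000 split equally: $40,000 each.
Remainder $424,850 by assessed value (total 2,915,079): Ibarra 79,520.00 → $79,525; Okafor 119,361.25 → $119,350; Haddad 86,377.90 → $86,375; Sato 14,171.24 → $14,175; Lindqvist 125,419.61 → $125,425.
Totals: Ibarra $40,000 + $79,525 = $119,525; Okafor $40,000 + $119,350 = $159,350; Haddad $40,000 + $86,375 = $126,375; Sato $40,000 + $14,175 = $54,175; Lindqvist $40,000 + $125,425 = $165,425.

Ibarra: $119,525 | Okafor: $159,350 | Haddad: $126,375 | Sato: $54,175 | Lindqvist: $165,425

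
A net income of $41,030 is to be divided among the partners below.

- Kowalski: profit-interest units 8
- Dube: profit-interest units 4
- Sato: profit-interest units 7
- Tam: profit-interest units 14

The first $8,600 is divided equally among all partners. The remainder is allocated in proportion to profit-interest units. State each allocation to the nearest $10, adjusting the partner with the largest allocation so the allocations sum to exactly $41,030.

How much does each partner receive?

Kowalski: $10,010 | Dube: $6,080 | Sato: $9,030 | Tam: $15,910

Equal tier: $8,600 ÷ 4 = $2,150 apiece.
Remainder $32,430 by profit-interest units (total 33): Kowalski 7,861.82 → $7,860; Dube 3,930.91 → $3,930; Sato 6,879.09 → $6,880; Tam 13,758.18 → $13,760.
Totals: Kowalski $2,150 + $7,860 = $10,010; Dube $2,150 + $3,930 = $6,080; Sato $2,150 + $6,880 = $9,030; Tam $2,150 + $13,760 = $15,910.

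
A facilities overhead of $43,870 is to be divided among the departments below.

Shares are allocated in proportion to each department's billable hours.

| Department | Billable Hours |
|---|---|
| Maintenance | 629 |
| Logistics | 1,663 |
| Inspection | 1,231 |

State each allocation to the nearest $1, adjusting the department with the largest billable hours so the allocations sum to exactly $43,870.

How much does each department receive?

Maintenance: $7,833 · Logistics: $20,708 · Inspection: $15,329

Combined billable hours = 629 + 1,663 + 1,231 = 3,523.
Raw shares: Maintenance 7,832.59; Logistics 20,708.43; Inspection 15,328.97.
After rounding ($1): Maintenance $7,833; Logistics $20,708; Inspection $15,329. Sum = $43,870.
Sum already equals the total — no adjustment.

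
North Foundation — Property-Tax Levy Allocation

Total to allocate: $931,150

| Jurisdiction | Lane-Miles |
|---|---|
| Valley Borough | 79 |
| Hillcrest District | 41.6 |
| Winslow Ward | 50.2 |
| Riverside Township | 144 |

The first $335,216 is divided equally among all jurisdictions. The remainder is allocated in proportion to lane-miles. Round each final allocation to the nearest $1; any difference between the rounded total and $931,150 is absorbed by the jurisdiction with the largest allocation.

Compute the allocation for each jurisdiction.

Valley Borough: $233,355; Hillcrest District: $162,555; Winslow Ward: $178,835; Riverside Township: $356,405

$335,216 shared equally gives $83,804 per jurisdiction.
Remainder $595,934 by lane-miles (total 314.8): Valley Borough 149,551.42 → $149,551; Hillcrest District 78,751.13 → $78,751; Winslow Ward 95,031.41 → $95,031; Riverside Township 272,600.05 → $272,600.
Rounding difference +$1 on remainder applied to Riverside Township.
Totals: Valley Borough $83,804 + $149,551 = $233,355; Hillcrest District $83,804 + $78,751 = $162,555; Winslow Ward $83,804 + $95,031 = $178,835; Riverside Township $83,804 + $272,601 = $356,405.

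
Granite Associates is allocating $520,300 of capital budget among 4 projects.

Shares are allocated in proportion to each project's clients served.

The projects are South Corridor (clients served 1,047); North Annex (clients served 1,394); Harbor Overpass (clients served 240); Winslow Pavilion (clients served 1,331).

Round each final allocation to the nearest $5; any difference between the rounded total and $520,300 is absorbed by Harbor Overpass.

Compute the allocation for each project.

Clients served total: 4,012.
Unrounded shares: South Corridor 1,047/4,012 × $520,300 = 135,781.18; North Annex 1,394/4,012 × $520,300 = 180,782.20; Harbor Overpass 240/4,012 × $520,300 = 31,124.63; Winslow Pavilion 1,331/4,012 × $520,300 = 172,611.99.
At nearest $5: South Corridor $135,780; North Annex $180,780; Harbor Overpass $31,125; Winslow Pavilion $172,610. Sum = $520,295.
Difference $520,300 − $520,295 = +$5 applied to Harbor Overpass: Harbor Overpass becomes $31,130.

South Corridor: $135,780 | North Annex: $180,780 | Harbor Overpass: $31,130 | Winslow Pavilion: $172,610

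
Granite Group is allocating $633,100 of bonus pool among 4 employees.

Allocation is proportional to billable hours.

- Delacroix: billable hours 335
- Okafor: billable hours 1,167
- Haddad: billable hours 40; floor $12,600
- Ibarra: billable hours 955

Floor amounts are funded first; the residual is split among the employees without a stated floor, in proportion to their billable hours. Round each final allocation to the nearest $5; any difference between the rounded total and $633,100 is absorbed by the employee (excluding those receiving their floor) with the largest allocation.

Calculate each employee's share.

Delacroix: $84,600 | Okafor: $294,720 | Haddad: $12,600 | Ibarra: $241,180

Guaranteed amounts: Haddad $12,600. Balance $620,500.
Balance split over remaining billable hours 2,457: Delacroix 84,602.16 → $84,600; Okafor 294,718.56 → $294,720; Ibarra 241,179.28 → $241,180.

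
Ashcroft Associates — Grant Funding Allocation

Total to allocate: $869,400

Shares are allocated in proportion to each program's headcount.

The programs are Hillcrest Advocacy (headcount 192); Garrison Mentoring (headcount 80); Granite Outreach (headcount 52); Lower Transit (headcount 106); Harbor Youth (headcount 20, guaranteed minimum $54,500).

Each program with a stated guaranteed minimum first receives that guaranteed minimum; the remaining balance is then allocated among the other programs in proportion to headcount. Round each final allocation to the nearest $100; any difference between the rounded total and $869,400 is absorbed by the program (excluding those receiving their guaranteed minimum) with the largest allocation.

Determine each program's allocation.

Hillcrest Advocacy: $363,900; Garrison Mentoring: $151,600; Granite Outreach: $98,500; Lower Transit: $200,900; Harbor Youth: $54,500

Minimums first: Harbor Youth $54,500. Remaining pool $814,900.
Remaining pool split over remaining headcount 430: Hillcrest Advocacy 363,862.33 → $363,900; Garrison Mentoring 151,609.30 → $151,600; Granite Outreach 98,546.05 → $98,500; Lower Transit 200,882.33 → $200,900.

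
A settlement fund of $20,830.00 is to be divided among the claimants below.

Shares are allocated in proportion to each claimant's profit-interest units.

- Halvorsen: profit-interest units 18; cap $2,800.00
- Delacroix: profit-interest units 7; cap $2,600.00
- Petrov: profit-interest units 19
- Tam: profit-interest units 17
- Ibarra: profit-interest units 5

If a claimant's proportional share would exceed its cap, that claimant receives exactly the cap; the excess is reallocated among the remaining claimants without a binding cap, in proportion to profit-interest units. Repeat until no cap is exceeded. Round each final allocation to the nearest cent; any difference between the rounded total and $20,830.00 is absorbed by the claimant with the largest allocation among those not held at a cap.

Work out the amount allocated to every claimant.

Halvorsen: $2,800.00 | Delacroix: $2,600.00 | Petrov: $7,150.49 | Tam: $6,397.80 | Ibarra: $1,881.71

Sum of profit-interest units: 66.
Proportional shares (ignoring caps): Halvorsen 5,680.9091; Delacroix 2,209.2424; Petrov 5,996.5152; Tam 5,365.3030; Ibarra 1,578.0303.
Cap binds for Halvorsen ($2,800.00); remaining pool $18,030.00 reallocated over remaining profit-interest units 48.
Cap binds for Delacroix ($2,600.00); remaining pool $15,430.00 reallocated over remaining profit-interest units 41.
Redistributed shares: Petrov 7,150.4878 → $7,150.49; Tam 6,397.8049 → $6,397.80; Ibarra 1,881.7073 → $1,881.71.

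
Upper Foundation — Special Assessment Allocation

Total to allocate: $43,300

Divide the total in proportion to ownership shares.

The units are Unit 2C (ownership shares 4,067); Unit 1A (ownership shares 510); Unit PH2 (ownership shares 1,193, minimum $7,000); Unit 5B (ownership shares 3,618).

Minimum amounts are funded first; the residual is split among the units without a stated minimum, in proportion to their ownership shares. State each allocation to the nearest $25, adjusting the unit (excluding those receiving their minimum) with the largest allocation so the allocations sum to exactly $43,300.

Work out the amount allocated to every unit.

Minimums first: Unit PH2 $7,000. Remaining pool $36,300.
Remaining pool split over remaining ownership shares 8,195: Unit 2C 18,014.90 → $18,025; Unit 1A 2,259.06 → $2,250; Unit 5B 16,026.04 → $16,025.

Unit 2C: $18,025 · Unit 1A: $2,250 · Unit PH2: $7,000 · Unit 5B: $16,025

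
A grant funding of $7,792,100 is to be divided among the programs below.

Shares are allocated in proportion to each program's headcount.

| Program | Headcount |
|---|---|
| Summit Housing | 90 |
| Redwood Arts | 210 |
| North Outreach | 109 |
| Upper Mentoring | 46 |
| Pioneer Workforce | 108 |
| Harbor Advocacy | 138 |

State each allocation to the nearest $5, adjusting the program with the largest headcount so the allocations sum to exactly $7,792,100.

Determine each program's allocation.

Summit Housing: $1,000,410; Redwood Arts: $2,334,300; North Outreach: $1,211,610; Upper Mentoring: $511,320; Pioneer Workforce: $1,200,495; Harbor Advocacy: $1,533,965

Combined headcount = 701.
Proportional shares: Summit Housing 90/701 × $7,792,100 = 1,000,412.27; Redwood Arts 210/701 × $7,792,100 = 2,334,295.29; North Outreach 109/701 × $7,792,100 = 1,211,610.41; Upper Mentoring 46/701 × $7,792,100 = 511,321.83; Pioneer Workforce 108/701 × $7,792,100 = 1,200,494.72; Harbor Advocacy 138/701 × $7,792,100 = 1,533,965.48.
At nearest $5: Summit Housing $1,000,410; Redwood Arts $2,334,295; North Outreach $1,211,610; Upper Mentoring $511,320; Pioneer Workforce $1,200,495; Harbor Advocacy $1,533,965. Sum = $7,792,095.
Difference $7,792,100 − $7,792,095 = +$5 applied to largest headcount (Redwood Arts): Redwood Arts becomes $2,334,300.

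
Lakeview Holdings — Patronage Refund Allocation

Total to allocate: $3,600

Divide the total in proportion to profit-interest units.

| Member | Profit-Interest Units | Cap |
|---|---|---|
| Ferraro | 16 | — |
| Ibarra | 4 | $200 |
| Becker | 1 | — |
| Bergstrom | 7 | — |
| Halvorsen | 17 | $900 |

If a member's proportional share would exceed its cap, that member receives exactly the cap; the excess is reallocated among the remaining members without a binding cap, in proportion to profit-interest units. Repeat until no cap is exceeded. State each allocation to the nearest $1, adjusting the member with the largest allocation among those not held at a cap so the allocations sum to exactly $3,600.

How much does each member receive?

Total profit-interest units = 45.
Proportional shares (ignoring caps): Ferraro 1,280.00; Ibarra 320.00; Becker 80.00; Bergstrom 560.00; Halvorsen 1,360.00.
Capped: Ibarra ($200), Halvorsen ($900); balance $2,500 reallocated over remaining profit-interest units 24.
Shares after redistribution: Ferraro 1,666.67 → $1,667; Becker 104.17 → $104; Bergstrom 729.17 → $729.

Ferraro: $1,667; Ibarra: $200; Becker: $104; Bergstrom: $729; Halvorsen: $900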